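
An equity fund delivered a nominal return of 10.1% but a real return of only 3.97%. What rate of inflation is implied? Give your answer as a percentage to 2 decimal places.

5.90%

From (1+r_nom) = (1+r_real)(1+π), we get 1+π = (1 + 10.1%)/(1 + 3.97%) = 1.101/1.0397 ≈ 1.05896.
So π ≈ 5.8959%.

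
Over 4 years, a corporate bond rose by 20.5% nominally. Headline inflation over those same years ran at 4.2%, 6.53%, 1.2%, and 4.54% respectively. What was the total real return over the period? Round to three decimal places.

2.609%

Cumulative inflation factor: 1.042 × 1.0653 × 1.012 × 1.0454 ≈ 1.17436.
Nominal growth factor: 1.20500. Real growth factor = 1.20500 / 1.17436 ≈ 1.02609.
Total real return ≈ 2.6087%.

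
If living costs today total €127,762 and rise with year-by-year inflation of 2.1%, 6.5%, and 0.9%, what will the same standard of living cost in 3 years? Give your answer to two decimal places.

€140,174.24

Cumulative price-level factor: 1.021 × 1.065 × 1.009 = 1.097151285.
Multiplying €127,762 by the price-level factor gives the future nominal sum.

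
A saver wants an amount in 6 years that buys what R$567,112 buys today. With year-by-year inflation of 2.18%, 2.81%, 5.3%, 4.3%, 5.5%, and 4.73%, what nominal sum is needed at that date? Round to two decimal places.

Cumulative price-level factor: 1.0218 × 1.0281 × 1.053 × 1.043 × 1.055 × 1.0473 ≈ 1.2747866310.
Multiplying R$567,112 by the price-level factor gives the future nominal sum.

R$722,946.80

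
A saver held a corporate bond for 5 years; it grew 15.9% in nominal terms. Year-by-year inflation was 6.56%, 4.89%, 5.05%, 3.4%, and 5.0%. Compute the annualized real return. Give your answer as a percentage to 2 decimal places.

-1.89%

Cumulative inflation factor: 1.0656 × 1.0489 × 1.0505 × 1.034 × 1.050 ≈ 1.27478.
Nominal growth factor: 1.15900. Real growth factor = 1.15900 / 1.27478 ≈ 0.90918.
Annualized: 0.90918^(1/5) − 1 ≈ -0.01886.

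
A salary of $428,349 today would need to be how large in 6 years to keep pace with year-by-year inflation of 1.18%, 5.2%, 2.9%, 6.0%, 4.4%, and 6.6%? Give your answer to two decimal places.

$553,461.12

Cumulative price-level factor: 1.0118 × 1.052 × 1.029 × 1.060 × 1.044 × 1.066 ≈ 1.2920798636.
Multiplying $428,349 by the price-level factor gives the future nominal sum.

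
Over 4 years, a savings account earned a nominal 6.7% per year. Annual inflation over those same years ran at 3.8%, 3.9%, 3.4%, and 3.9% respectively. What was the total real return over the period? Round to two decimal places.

Cumulative inflation factor: 1.038 × 1.039 × 1.034 × 1.039 ≈ 1.15864.
Nominal growth factor: 1.29616. Real growth factor = 1.29616 / 1.15864 ≈ 1.11869.
Total real return ≈ 11.8687%.

11.87%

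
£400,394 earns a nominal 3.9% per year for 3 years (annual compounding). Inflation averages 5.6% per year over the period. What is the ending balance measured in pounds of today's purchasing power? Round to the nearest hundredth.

£381,366.42

Nominal value at maturity: £400,394 × (1 + 3.9%)^3 ≈ £449,090.85.
Price-level factor over 3 years: (1 + 5.6%)^3 = 1.177583616.
The maturity value deflated by that factor is the answer in today's purchasing power.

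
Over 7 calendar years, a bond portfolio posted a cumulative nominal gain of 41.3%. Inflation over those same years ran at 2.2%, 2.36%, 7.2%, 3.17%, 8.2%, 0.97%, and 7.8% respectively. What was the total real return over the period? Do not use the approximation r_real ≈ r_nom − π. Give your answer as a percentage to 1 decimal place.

Cumulative inflation factor: 1.022 × 1.0236 × 1.072 × 1.0317 × 1.082 × 1.0097 × 1.078 ≈ 1.36260.
Nominal growth factor: 1.41300. Real growth factor = 1.41300 / 1.36260 ≈ 1.03699.
Total real return ≈ 3.6990%.

3.7%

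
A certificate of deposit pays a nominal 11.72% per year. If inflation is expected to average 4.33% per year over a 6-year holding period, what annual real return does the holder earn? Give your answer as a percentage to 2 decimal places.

7.08%

With constant rates the annual real return is the same each year: (1+11.72%)/(1+4.33%) − 1 = 0.07083.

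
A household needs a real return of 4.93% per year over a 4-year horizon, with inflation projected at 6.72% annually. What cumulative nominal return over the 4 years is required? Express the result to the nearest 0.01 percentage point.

57.25%

Required annual nominal rate: (1+4.93%)(1+6.72%) − 1 = 11.981296%.
Cumulative over 4 years: (1 + 0.11981296)^4 − 1 ≈ 0.57247.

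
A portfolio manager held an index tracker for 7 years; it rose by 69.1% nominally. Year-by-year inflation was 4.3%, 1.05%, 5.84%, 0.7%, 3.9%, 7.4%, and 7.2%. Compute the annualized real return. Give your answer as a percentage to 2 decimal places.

Cumulative inflation factor: 1.043 × 1.0105 × 1.0584 × 1.007 × 1.039 × 1.074 × 1.072 ≈ 1.34374.
Nominal growth factor: 1.69100. Real growth factor = 1.69100 / 1.34374 ≈ 1.25843.
Annualized: 1.25843^(1/7) − 1 ≈ 0.03338.

3.34%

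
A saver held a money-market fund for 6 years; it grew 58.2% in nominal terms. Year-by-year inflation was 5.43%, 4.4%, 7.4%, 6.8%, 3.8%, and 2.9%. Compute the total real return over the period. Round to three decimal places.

Cumulative inflation factor: 1.0543 × 1.044 × 1.074 × 1.068 × 1.038 × 1.029 ≈ 1.34851.
Nominal growth factor: 1.58200. Real growth factor = 1.58200 / 1.34851 ≈ 1.17315.
Total real return ≈ 17.3150%.

17.315%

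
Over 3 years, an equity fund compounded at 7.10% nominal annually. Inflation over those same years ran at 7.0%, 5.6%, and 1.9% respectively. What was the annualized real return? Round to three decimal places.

2.184%

Cumulative inflation factor: 1.070 × 1.056 × 1.019 ≈ 1.15139.
Nominal growth factor: 1.22848. Real growth factor = 1.22848 / 1.15139 ≈ 1.06696.
Annualized: 1.06696^(1/3) − 1 ≈ 0.02184.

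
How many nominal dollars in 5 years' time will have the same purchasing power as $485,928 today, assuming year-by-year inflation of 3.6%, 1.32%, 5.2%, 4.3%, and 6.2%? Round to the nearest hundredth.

$594,362.53

Cumulative price-level factor: 1.036 × 1.0132 × 1.052 × 1.043 × 1.062 ≈ 1.2231493856.
Multiplying $485,928 by the price-level factor gives the future nominal sum.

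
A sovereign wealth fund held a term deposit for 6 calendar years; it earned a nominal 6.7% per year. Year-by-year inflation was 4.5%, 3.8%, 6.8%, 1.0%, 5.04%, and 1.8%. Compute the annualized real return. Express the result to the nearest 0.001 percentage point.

2.789%

Cumulative inflation factor: 1.045 × 1.038 × 1.068 × 1.010 × 1.0504 × 1.018 ≈ 1.25115.
Nominal growth factor: 1.47566. Real growth factor = 1.47566 / 1.25115 ≈ 1.17945.
Annualized: 1.17945^(1/6) − 1 ≈ 0.02789.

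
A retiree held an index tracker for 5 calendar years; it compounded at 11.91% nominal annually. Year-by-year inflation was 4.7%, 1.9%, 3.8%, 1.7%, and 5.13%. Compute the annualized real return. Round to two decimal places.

8.19%

Cumulative inflation factor: 1.047 × 1.019 × 1.038 × 1.017 × 1.0513 ≈ 1.18404.
Nominal growth factor: 1.75527. Real growth factor = 1.75527 / 1.18404 ≈ 1.48245.
Annualized: 1.48245^(1/5) − 1 ≈ 0.08192.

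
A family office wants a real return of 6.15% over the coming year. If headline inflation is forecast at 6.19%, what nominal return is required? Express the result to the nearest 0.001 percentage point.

By the Fisher equation, 1 + r_nom = (1 + 6.15%)(1 + 6.19%) = 1.0615 × 1.0619 = 1.12720685.
So r_nom = 12.720685%.

12.721%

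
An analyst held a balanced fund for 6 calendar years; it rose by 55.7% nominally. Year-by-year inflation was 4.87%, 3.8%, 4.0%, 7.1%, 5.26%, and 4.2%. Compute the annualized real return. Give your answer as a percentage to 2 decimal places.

2.66%

Cumulative inflation factor: 1.0487 × 1.038 × 1.040 × 1.071 × 1.0526 × 1.042 ≈ 1.32985.
Nominal growth factor: 1.55700. Real growth factor = 1.55700 / 1.32985 ≈ 1.17081.
Annualized: 1.17081^(1/6) − 1 ≈ 0.02663.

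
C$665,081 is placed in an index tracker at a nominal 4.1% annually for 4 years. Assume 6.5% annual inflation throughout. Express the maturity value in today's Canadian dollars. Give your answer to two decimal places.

Nominal value at maturity: C$665,081 × (1 + 4.1%)^4 ≈ C$781,047.52.
Price-level factor over 4 years: (1 + 6.5%)^4 ≈ 1.2864663506.
The maturity value deflated by that factor is the answer in today's purchasing power.

C$607,126.27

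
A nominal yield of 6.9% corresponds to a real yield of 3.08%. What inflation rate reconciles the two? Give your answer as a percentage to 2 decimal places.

3.71%

From (1+r_nom) = (1+r_real)(1+π), we get 1+π = (1 + 6.9%)/(1 + 3.08%) = 1.069/1.0308 ≈ 1.03706.
So π ≈ 3.7059%.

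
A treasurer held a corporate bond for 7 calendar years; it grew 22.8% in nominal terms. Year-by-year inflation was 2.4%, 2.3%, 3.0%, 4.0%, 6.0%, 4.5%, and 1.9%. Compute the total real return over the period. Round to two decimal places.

-3.05%

Cumulative inflation factor: 1.024 × 1.023 × 1.030 × 1.040 × 1.060 × 1.045 × 1.019 ≈ 1.26661.
Nominal growth factor: 1.22800. Real growth factor = 1.22800 / 1.26661 ≈ 0.96952.
Total real return ≈ -3.0482%.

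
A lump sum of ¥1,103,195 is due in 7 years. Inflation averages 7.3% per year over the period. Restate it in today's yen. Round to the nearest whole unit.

¥673,681

Price-level factor over 7 years: (1 + 7.3%)^7 ≈ 1.6375631383.
Purchasing power today: ¥1,103,195 divided by that factor.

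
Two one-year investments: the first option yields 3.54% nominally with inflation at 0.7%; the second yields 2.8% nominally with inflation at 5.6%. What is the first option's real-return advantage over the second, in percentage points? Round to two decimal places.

The first option real return: 1.0354/1.007 − 1 = 2.820%.
The second real return: 1.028/1.056 − 1 = -2.652%.
Difference: 2.820 − (-2.652) = 5.472 pp.

5.47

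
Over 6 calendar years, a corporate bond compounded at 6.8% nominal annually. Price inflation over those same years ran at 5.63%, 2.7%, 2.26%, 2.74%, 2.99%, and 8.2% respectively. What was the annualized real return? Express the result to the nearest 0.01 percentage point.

Cumulative inflation factor: 1.0563 × 1.027 × 1.0226 × 1.0274 × 1.0299 × 1.082 ≈ 1.27006.
Nominal growth factor: 1.48398. Real growth factor = 1.48398 / 1.27006 ≈ 1.16843.
Annualized: 1.16843^(1/6) − 1 ≈ 0.02628.

2.63%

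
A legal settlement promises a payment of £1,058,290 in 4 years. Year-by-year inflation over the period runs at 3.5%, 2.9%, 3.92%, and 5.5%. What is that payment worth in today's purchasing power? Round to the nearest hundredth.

Price-level factor over 4 years: 1.035 × 1.029 × 1.0392 × 1.055 ≈ 1.1676355853.
Purchasing power today: £1,058,290 divided by that factor.

£906,352.99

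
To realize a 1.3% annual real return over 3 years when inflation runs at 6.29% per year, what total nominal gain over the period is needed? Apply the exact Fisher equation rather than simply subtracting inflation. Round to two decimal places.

24.83%

Required annual nominal rate: (1+1.3%)(1+6.29%) − 1 = 7.67177%.
Cumulative over 3 years: (1 + 0.0767177)^3 − 1 ≈ 0.24826.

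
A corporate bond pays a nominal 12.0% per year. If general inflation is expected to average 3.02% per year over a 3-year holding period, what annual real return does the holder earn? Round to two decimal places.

With constant rates the annual real return is the same each year: (1+12.0%)/(1+3.02%) − 1 = 0.08717.

8.72%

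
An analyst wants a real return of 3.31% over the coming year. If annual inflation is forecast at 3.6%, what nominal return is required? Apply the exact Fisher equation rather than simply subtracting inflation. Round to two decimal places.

7.03%

By the Fisher equation, 1 + r_nom = (1 + 3.31%)(1 + 3.6%) = 1.0331 × 1.036 = 1.0702916.
So r_nom = 7.02916%.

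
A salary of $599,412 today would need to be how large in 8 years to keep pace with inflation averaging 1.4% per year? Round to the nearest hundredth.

Cumulative price-level factor: (1+1.4%)^8 ≈ 1.1176443834.
The nominal amount required is $599,412 scaled up by that factor.

$669,929.46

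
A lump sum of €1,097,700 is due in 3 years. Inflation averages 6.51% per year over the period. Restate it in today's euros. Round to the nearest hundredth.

Price-level factor over 3 years: (1 + 6.51%)^3 ≈ 1.2082899245.
Purchasing power today: €1,097,700 divided by that factor.

€908,474.02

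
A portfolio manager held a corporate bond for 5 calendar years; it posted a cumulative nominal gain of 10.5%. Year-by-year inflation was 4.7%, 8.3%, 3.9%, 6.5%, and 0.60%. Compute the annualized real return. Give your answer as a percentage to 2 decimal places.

-2.63%

Cumulative inflation factor: 1.047 × 1.083 × 1.039 × 1.065 × 1.0060 ≈ 1.26223.
Nominal growth factor: 1.10500. Real growth factor = 1.10500 / 1.26223 ≈ 0.87544.
Annualized: 0.87544^(1/5) − 1 ≈ -0.02626.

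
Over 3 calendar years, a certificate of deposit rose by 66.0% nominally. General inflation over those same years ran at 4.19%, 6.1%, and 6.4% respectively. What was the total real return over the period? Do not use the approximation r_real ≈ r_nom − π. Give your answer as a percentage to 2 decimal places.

41.13%

Cumulative inflation factor: 1.0419 × 1.061 × 1.064 ≈ 1.17621.
Nominal growth factor: 1.66000. Real growth factor = 1.66000 / 1.17621 ≈ 1.41132.
Total real return ≈ 41.1319%.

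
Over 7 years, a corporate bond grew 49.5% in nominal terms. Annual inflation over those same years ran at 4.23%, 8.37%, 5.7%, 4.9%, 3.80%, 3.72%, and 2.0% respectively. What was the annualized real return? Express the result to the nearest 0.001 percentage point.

Cumulative inflation factor: 1.0423 × 1.0837 × 1.057 × 1.049 × 1.0380 × 1.0372 × 1.020 ≈ 1.37535.
Nominal growth factor: 1.49500. Real growth factor = 1.49500 / 1.37535 ≈ 1.08700.
Annualized: 1.08700^(1/7) − 1 ≈ 0.01199.

1.199%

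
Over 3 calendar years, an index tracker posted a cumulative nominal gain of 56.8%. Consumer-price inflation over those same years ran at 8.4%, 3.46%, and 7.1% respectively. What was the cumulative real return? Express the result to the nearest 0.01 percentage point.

Cumulative inflation factor: 1.084 × 1.0346 × 1.071 ≈ 1.20113.
Nominal growth factor: 1.56800. Real growth factor = 1.56800 / 1.20113 ≈ 1.30543.
Total real return ≈ 30.5434%.

30.54%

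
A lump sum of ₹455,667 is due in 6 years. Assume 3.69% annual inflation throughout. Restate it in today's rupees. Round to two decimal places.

₹366,628.59

Price-level factor over 6 years: (1 + 3.69%)^6 ≈ 1.2428572409.
Purchasing power today: ₹455,667 divided by that factor.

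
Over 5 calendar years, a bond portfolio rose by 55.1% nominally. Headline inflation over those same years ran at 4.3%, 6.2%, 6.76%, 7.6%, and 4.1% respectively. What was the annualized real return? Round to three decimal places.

Cumulative inflation factor: 1.043 × 1.062 × 1.0676 × 1.076 × 1.041 ≈ 1.32459.
Nominal growth factor: 1.55100. Real growth factor = 1.55100 / 1.32459 ≈ 1.17093.
Annualized: 1.17093^(1/5) − 1 ≈ 0.03206.

3.206%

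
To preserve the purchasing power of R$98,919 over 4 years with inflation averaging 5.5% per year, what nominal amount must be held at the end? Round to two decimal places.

Cumulative price-level factor: (1+5.5%)^4 ≈ 1.2388246506.
The nominal amount required is R$98,919 scaled up by that factor.

R$122,543.30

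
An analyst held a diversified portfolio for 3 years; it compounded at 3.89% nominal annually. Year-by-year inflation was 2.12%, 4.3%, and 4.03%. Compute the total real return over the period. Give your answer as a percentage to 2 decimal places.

1.20%

Cumulative inflation factor: 1.0212 × 1.043 × 1.0403 ≈ 1.10804.
Nominal growth factor: 1.12130. Real growth factor = 1.12130 / 1.10804 ≈ 1.01197.
Total real return ≈ 1.1970%.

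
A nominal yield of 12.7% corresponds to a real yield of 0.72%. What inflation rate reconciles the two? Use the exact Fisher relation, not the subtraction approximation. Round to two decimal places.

From (1+r_nom) = (1+r_real)(1+π), we get 1+π = (1 + 12.7%)/(1 + 0.72%) = 1.127/1.0072 ≈ 1.11894.
So π ≈ 11.8944%.

11.89%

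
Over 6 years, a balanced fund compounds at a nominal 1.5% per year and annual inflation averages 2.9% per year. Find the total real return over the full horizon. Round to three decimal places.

-7.891%

The annual real rate is (1+1.5%)/(1+2.9%) − 1 = -1.3605%.
Compounded over 6 years: (1 + -0.013605)^6 − 1 ≈ -0.07891.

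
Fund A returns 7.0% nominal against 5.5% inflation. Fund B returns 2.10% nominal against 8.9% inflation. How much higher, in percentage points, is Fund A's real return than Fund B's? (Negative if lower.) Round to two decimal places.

7.67

Fund A real return: 1.070/1.055 − 1 = 1.422%.
Fund B real return: 1.0210/1.089 − 1 = -6.244%.
Difference: 1.422 − (-6.244) = 7.666 pp.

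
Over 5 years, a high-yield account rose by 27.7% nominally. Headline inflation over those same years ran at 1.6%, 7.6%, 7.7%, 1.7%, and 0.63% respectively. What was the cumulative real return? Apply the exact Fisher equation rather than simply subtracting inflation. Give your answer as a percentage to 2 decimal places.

5.98%

Cumulative inflation factor: 1.016 × 1.076 × 1.077 × 1.017 × 1.0063 ≈ 1.20495.
Nominal growth factor: 1.27700. Real growth factor = 1.27700 / 1.20495 ≈ 1.05979.
Total real return ≈ 5.9792%.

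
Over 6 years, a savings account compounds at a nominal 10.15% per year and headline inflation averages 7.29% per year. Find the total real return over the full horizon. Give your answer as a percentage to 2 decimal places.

17.10%

The annual real rate is (1+10.15%)/(1+7.29%) − 1 = 2.6657%.
Compounded over 6 years: (1 + 0.026657)^6 − 1 ≈ 0.17099.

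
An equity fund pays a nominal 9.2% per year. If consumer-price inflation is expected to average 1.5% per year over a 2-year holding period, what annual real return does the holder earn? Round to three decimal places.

With constant rates the annual real return is the same each year: (1+9.2%)/(1+1.5%) − 1 = 0.07586.

7.586%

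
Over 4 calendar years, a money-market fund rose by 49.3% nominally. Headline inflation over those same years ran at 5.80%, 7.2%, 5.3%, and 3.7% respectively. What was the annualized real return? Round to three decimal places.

Cumulative inflation factor: 1.0580 × 1.072 × 1.053 × 1.037 ≈ 1.23848.
Nominal growth factor: 1.49300. Real growth factor = 1.49300 / 1.23848 ≈ 1.20551.
Annualized: 1.20551^(1/4) − 1 ≈ 0.04784.

4.784%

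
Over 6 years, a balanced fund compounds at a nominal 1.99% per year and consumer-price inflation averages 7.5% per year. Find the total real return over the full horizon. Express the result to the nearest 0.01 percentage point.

-27.07%

The annual real rate is (1+1.99%)/(1+7.5%) − 1 = -5.1256%.
Compounded over 6 years: (1 + -0.051256)^6 − 1 ≈ -0.27072.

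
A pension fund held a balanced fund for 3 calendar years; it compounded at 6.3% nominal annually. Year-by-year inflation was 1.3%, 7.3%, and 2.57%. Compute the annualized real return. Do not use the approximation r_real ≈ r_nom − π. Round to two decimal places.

Cumulative inflation factor: 1.013 × 1.073 × 1.0257 ≈ 1.11488.
Nominal growth factor: 1.20116. Real growth factor = 1.20116 / 1.11488 ≈ 1.07738.
Annualized: 1.07738^(1/3) − 1 ≈ 0.02516.

2.52%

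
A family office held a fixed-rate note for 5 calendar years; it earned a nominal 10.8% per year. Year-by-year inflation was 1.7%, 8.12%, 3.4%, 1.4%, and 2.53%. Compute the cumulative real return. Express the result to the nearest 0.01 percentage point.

Cumulative inflation factor: 1.017 × 1.0812 × 1.034 × 1.014 × 1.0253 ≈ 1.18205.
Nominal growth factor: 1.66993. Real growth factor = 1.66993 / 1.18205 ≈ 1.41274.
Total real return ≈ 41.2740%.

41.27%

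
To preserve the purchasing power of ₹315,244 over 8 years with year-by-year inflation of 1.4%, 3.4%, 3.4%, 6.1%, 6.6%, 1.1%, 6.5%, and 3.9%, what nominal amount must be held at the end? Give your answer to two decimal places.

Cumulative price-level factor: 1.014 × 1.034 × 1.034 × 1.061 × 1.066 × 1.011 × 1.065 × 1.039 ≈ 1.3717277738.
Multiplying ₹315,244 by the price-level factor gives the future nominal sum.

₹432,428.95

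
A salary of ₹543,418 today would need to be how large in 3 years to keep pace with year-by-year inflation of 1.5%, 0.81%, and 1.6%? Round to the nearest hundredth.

Cumulative price-level factor: 1.015 × 1.0081 × 1.016 = 1.039593044.
Multiplying ₹543,418 by the price-level factor gives the future nominal sum.

₹564,933.57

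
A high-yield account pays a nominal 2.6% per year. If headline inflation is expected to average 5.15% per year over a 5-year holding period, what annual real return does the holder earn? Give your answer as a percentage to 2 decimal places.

With constant rates the annual real return is the same each year: (1+2.6%)/(1+5.15%) − 1 = -0.02425.

-2.43%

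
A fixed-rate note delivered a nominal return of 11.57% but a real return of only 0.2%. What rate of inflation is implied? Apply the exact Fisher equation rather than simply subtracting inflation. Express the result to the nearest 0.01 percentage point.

From (1+r_nom) = (1+r_real)(1+π), we get 1+π = (1 + 11.57%)/(1 + 0.2%) = 1.1157/1.002 ≈ 1.11347.
So π ≈ 11.3473%.

11.35%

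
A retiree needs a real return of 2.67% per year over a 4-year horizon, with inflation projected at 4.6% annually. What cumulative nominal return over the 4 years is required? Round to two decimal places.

Required annual nominal rate: (1+2.67%)(1+4.6%) − 1 = 7.39282%.
Cumulative over 4 years: (1 + 0.0739282)^4 − 1 ≈ 0.33015.

33.02%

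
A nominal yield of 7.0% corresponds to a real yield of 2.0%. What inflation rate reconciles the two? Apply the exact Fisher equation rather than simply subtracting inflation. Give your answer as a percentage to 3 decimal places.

From (1+r_nom) = (1+r_real)(1+π), we get 1+π = (1 + 7.0%)/(1 + 2.0%) = 1.070/1.020 ≈ 1.04902.
So π ≈ 4.9020%.

4.902%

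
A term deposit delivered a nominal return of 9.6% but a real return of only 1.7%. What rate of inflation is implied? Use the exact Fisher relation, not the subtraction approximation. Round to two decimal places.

7.77%

From (1+r_nom) = (1+r_real)(1+π), we get 1+π = (1 + 9.6%)/(1 + 1.7%) = 1.096/1.017 ≈ 1.07768.
So π ≈ 7.7679%.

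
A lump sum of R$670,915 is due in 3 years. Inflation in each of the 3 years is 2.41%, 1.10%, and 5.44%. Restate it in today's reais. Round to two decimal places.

R$614,566.07

Price-level factor over 3 years: 1.0241 × 1.0110 × 1.0544 ≈ 1.0916889614.
Purchasing power today: R$670,915 divided by that factor.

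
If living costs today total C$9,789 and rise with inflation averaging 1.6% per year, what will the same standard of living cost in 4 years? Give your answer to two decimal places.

Cumulative price-level factor: (1+1.6%)^4 ≈ 1.0655524495.
Multiplying C$9,789 by the price-level factor gives the future nominal sum.

C$10,430.69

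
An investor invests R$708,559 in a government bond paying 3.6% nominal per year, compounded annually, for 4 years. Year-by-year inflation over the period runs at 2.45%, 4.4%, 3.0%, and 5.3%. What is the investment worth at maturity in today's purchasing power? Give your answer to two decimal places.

R$703,618.07

Nominal value at maturity: R$708,559 × (1 + 3.6%)^4 ≈ R$816,234.68.
Price-level factor over 4 years: 1.0245 × 1.044 × 1.030 × 1.053 ≈ 1.1600536030.
Dividing the nominal maturity value by the price-level factor gives the value in today's money.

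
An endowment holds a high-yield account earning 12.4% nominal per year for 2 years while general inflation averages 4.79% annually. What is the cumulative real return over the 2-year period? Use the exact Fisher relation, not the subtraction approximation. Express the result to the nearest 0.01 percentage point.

15.05%

The annual real rate is (1+12.4%)/(1+4.79%) − 1 = 7.2621%.
Compounded over 2 years: (1 + 0.072621)^2 − 1 ≈ 0.15052.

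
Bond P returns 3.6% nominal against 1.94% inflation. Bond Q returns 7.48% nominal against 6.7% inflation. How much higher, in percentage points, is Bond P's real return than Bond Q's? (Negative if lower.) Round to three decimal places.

0.897

Bond P real return: 1.036/1.0194 − 1 = 1.6284%.
Bond Q real return: 1.0748/1.067 − 1 = 0.7310%.
Difference: 1.6284 − 0.7310 = 0.8974 pp.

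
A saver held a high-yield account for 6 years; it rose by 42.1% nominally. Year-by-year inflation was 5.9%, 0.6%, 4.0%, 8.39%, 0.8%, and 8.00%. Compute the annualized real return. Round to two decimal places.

1.40%

Cumulative inflation factor: 1.059 × 1.006 × 1.040 × 1.0839 × 1.008 × 1.0800 ≈ 1.30738.
Nominal growth factor: 1.42100. Real growth factor = 1.42100 / 1.30738 ≈ 1.08691.
Annualized: 1.08691^(1/6) − 1 ≈ 0.01399.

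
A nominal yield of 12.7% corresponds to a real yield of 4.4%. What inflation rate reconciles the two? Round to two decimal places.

7.95%

From (1+r_nom) = (1+r_real)(1+π), we get 1+π = (1 + 12.7%)/(1 + 4.4%) = 1.127/1.044 ≈ 1.07950.
So π ≈ 7.9502%.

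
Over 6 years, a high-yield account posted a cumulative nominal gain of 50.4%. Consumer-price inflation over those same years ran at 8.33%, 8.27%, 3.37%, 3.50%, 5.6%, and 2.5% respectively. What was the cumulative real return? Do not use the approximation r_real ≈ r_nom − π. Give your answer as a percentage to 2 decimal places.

Cumulative inflation factor: 1.0833 × 1.0827 × 1.0337 × 1.0350 × 1.056 × 1.025 ≈ 1.35825.
Nominal growth factor: 1.50400. Real growth factor = 1.50400 / 1.35825 ≈ 1.10731.
Total real return ≈ 10.7308%.

10.73%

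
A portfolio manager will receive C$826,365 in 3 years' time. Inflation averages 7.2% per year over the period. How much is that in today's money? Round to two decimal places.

C$670,791.51

Price-level factor over 3 years: (1 + 7.2%)^3 = 1.231925248.
Purchasing power today: C$826,365 divided by that factor.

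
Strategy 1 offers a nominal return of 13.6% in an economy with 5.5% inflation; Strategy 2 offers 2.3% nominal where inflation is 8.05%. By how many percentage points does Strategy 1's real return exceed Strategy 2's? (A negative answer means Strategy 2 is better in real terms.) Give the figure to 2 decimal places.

Strategy 1 real return: 1.136/1.055 − 1 = 7.678%.
Strategy 2 real return: 1.023/1.0805 − 1 = -5.322%.
Difference: 7.678 − (-5.322) = 13.000 pp.

13.00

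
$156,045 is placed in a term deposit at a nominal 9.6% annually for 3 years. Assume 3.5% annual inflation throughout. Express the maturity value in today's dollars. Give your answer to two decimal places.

Nominal value at maturity: $156,045 × (1 + 9.6%)^3 ≈ $205,438.35.
Price-level factor over 3 years: (1 + 3.5%)^3 = 1.108717875.
The maturity value deflated by that factor is the answer in today's purchasing power.

$185,293.62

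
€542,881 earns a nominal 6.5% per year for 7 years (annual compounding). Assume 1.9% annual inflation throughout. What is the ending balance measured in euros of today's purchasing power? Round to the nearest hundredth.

€739,490.52

Nominal value at maturity: €542,881 × (1 + 6.5%)^7 ≈ €843,629.77.
Price-level factor over 7 years: (1 + 1.9%)^7 ≈ 1.1408256786.
Dividing the nominal maturity value by the price-level factor gives the value in today's money.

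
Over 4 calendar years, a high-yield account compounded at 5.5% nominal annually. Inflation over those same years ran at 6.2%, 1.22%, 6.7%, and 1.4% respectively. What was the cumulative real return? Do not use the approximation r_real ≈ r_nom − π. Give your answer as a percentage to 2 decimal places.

6.52%

Cumulative inflation factor: 1.062 × 1.0122 × 1.067 × 1.014 ≈ 1.16304.
Nominal growth factor: 1.23882. Real growth factor = 1.23882 / 1.16304 ≈ 1.06516.
Total real return ≈ 6.5164%.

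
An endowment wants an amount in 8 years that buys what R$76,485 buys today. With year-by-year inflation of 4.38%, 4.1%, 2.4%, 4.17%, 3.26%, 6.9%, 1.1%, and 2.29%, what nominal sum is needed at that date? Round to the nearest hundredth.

R$101,200.13

Cumulative price-level factor: 1.0438 × 1.041 × 1.024 × 1.0417 × 1.0326 × 1.069 × 1.011 × 1.0229 ≈ 1.3231369659.
The nominal amount required is R$76,485 scaled up by that factor.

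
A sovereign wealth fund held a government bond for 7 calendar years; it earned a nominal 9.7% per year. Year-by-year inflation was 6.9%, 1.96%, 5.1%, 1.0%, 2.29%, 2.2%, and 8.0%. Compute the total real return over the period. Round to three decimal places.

Cumulative inflation factor: 1.069 × 1.0196 × 1.051 × 1.010 × 1.0229 × 1.022 × 1.080 ≈ 1.30629.
Nominal growth factor: 1.91182. Real growth factor = 1.91182 / 1.30629 ≈ 1.46355.
Total real return ≈ 46.3548%.

46.355%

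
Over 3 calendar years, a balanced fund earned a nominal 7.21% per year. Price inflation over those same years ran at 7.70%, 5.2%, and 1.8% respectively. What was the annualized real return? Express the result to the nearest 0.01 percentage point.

Cumulative inflation factor: 1.0770 × 1.052 × 1.018 ≈ 1.15340.
Nominal growth factor: 1.23227. Real growth factor = 1.23227 / 1.15340 ≈ 1.06838.
Annualized: 1.06838^(1/3) − 1 ≈ 0.02229.

2.23%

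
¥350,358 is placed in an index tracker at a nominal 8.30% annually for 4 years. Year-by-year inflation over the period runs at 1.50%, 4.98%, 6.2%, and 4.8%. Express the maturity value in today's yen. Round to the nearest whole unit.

¥406,413

Nominal value at maturity: ¥350,358 × (1 + 8.30%)^4 ≈ ¥481,977.
Price-level factor over 4 years: 1.0150 × 1.0498 × 1.062 × 1.048 ≈ 1.1859282379.
The maturity value deflated by that factor is the answer in today's purchasing power.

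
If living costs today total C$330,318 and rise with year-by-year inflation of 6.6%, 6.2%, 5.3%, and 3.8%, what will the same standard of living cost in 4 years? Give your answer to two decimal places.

Cumulative price-level factor: 1.066 × 1.062 × 1.053 × 1.038 ≈ 1.2373924053.
The nominal amount required is C$330,318 scaled up by that factor.

C$408,732.98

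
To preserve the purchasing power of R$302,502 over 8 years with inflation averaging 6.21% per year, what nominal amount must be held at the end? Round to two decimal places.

Cumulative price-level factor: (1+6.21%)^8 ≈ 1.6192849174.
Multiplying R$302,502 by the price-level factor gives the future nominal sum.

R$489,836.93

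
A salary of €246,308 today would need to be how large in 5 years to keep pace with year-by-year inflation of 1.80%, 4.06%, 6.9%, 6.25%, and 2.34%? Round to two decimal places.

€303,292.85

Cumulative price-level factor: 1.0180 × 1.0406 × 1.069 × 1.0625 × 1.0234 ≈ 1.2313560715.
Multiplying €246,308 by the price-level factor gives the future nominal sum.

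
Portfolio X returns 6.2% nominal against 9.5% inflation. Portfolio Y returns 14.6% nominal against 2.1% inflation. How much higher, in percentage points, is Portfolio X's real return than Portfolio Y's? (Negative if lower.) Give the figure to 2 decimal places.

Portfolio X real return: 1.062/1.095 − 1 = -3.014%.
Portfolio Y real return: 1.146/1.021 − 1 = 12.243%.
Difference: -3.014 − 12.243 = -15.257 pp.

-15.26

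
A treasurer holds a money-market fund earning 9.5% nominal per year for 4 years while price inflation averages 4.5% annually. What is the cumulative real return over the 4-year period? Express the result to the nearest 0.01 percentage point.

20.56%

The annual real rate is (1+9.5%)/(1+4.5%) − 1 = 4.7847%.
Compounded over 4 years: (1 + 0.047847)^4 − 1 ≈ 0.20557.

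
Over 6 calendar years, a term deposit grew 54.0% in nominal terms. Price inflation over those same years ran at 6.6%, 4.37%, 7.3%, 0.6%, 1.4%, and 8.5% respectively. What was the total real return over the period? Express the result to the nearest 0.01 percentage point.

16.55%

Cumulative inflation factor: 1.066 × 1.0437 × 1.073 × 1.006 × 1.014 × 1.085 ≈ 1.32129.
Nominal growth factor: 1.54000. Real growth factor = 1.54000 / 1.32129 ≈ 1.16553.
Total real return ≈ 16.5527%.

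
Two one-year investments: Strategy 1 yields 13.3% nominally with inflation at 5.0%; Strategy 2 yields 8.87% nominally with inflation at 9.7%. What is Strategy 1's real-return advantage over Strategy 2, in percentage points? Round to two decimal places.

Strategy 1 real return: 1.133/1.050 − 1 = 7.905%.
Strategy 2 real return: 1.0887/1.097 − 1 = -0.757%.
Difference: 7.905 − (-0.757) = 8.662 pp.

8.66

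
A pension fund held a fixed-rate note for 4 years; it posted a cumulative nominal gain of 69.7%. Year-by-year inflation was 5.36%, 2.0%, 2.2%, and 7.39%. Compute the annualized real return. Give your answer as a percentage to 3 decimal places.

Cumulative inflation factor: 1.0536 × 1.020 × 1.022 × 1.0739 ≈ 1.17948.
Nominal growth factor: 1.69700. Real growth factor = 1.69700 / 1.17948 ≈ 1.43877.
Annualized: 1.43877^(1/4) − 1 ≈ 0.09521.

9.521%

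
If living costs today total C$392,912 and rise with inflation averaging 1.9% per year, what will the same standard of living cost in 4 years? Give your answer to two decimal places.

Cumulative price-level factor: (1+1.9%)^4 ≈ 1.0781935663.
Multiplying C$392,912 by the price-level factor gives the future nominal sum.

C$423,635.19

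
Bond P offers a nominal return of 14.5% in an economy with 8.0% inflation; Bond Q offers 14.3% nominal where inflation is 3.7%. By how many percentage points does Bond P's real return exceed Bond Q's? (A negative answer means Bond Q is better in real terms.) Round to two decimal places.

-4.20

Bond P real return: 1.145/1.080 − 1 = 6.019%.
Bond Q real return: 1.143/1.037 − 1 = 10.222%.
Difference: 6.019 − 10.222 = -4.203 pp.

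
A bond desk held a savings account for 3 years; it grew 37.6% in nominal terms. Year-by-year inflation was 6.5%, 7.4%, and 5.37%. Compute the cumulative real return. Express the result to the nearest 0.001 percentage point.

Cumulative inflation factor: 1.065 × 1.074 × 1.0537 ≈ 1.20523.
Nominal growth factor: 1.37600. Real growth factor = 1.37600 / 1.20523 ≈ 1.14169.
Total real return ≈ 14.1688%.

14.169%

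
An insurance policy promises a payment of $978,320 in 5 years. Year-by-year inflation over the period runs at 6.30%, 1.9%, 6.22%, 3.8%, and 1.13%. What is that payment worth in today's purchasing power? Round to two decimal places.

$810,008.97

Price-level factor over 5 years: 1.0630 × 1.019 × 1.0622 × 1.038 × 1.0113 ≈ 1.2077891013.
Purchasing power today: $978,320 divided by that factor.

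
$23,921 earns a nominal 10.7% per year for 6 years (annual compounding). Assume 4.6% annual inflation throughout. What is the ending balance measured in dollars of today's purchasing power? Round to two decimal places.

$33,610.50

Nominal value at maturity: $23,921 × (1 + 10.7%)^6 ≈ $44,021.52.
Price-level factor over 6 years: (1 + 4.6%)^6 ≈ 1.3097551271.
The maturity value deflated by that factor is the answer in today's purchasing power.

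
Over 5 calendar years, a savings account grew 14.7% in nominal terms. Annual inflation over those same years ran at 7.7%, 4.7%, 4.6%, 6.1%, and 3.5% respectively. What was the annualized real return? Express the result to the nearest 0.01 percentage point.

Cumulative inflation factor: 1.077 × 1.047 × 1.046 × 1.061 × 1.035 ≈ 1.29524.
Nominal growth factor: 1.14700. Real growth factor = 1.14700 / 1.29524 ≈ 0.88555.
Annualized: 0.88555^(1/5) − 1 ≈ -0.02402.

-2.40%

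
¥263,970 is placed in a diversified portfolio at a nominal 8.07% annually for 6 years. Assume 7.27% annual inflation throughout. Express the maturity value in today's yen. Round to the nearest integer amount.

Nominal value at maturity: ¥263,970 × (1 + 8.07%)^6 ≈ ¥420,519.
Price-level factor over 6 years: (1 + 7.27%)^6 ≈ 1.5235955086.
The maturity value deflated by that factor is the answer in today's purchasing power.

¥276,004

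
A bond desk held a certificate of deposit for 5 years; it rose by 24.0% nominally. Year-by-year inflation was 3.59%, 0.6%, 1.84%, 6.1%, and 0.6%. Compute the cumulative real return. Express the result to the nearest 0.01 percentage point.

9.46%

Cumulative inflation factor: 1.0359 × 1.006 × 1.0184 × 1.061 × 1.006 ≈ 1.13279.
Nominal growth factor: 1.24000. Real growth factor = 1.24000 / 1.13279 ≈ 1.09465.
Total real return ≈ 9.4647%.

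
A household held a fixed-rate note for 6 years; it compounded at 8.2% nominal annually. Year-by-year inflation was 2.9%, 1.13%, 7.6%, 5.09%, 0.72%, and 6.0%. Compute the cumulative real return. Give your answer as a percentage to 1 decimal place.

Cumulative inflation factor: 1.029 × 1.0113 × 1.076 × 1.0509 × 1.0072 × 1.060 ≈ 1.25629.
Nominal growth factor: 1.60459. Real growth factor = 1.60459 / 1.25629 ≈ 1.27724.
Total real return ≈ 27.7241%.

27.7%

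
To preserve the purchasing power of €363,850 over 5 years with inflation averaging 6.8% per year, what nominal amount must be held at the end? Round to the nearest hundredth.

Cumulative price-level factor: (1+6.8%)^5 ≈ 1.3894926808.
The nominal amount required is €363,850 scaled up by that factor.

€505,566.91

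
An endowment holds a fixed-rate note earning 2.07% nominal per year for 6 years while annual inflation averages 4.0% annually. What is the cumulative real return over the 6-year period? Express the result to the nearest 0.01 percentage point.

-10.63%

The annual real rate is (1+2.07%)/(1+4.0%) − 1 = -1.8558%.
Compounded over 6 years: (1 + -0.018558)^6 − 1 ≈ -0.10631.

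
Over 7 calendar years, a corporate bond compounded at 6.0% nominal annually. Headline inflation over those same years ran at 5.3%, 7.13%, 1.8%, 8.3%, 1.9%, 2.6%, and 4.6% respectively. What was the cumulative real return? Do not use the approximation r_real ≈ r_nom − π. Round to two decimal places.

Cumulative inflation factor: 1.053 × 1.0713 × 1.018 × 1.083 × 1.019 × 1.026 × 1.046 ≈ 1.36009.
Nominal growth factor: 1.50363. Real growth factor = 1.50363 / 1.36009 ≈ 1.10553.
Total real return ≈ 10.5534%.

10.55%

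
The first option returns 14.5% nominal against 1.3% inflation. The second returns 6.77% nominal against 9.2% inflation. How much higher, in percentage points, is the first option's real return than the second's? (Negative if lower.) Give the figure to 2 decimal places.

15.26

The first option real return: 1.145/1.013 − 1 = 13.031%.
The second real return: 1.0677/1.092 − 1 = -2.225%.
Difference: 13.031 − (-2.225) = 15.256 pp.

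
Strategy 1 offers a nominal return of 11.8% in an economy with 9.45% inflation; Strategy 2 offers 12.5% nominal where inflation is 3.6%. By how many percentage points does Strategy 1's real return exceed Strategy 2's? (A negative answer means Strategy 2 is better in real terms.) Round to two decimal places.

-6.44

Strategy 1 real return: 1.118/1.0945 − 1 = 2.147%.
Strategy 2 real return: 1.125/1.036 − 1 = 8.591%.
Difference: 2.147 − 8.591 = -6.444 pp.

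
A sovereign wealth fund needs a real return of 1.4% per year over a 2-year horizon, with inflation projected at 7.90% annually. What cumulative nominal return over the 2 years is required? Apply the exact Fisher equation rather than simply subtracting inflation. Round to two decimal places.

19.71%

Required annual nominal rate: (1+1.4%)(1+7.90%) − 1 = 9.4106%.
Cumulative over 2 years: (1 + 0.094106)^2 − 1 ≈ 0.19707.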